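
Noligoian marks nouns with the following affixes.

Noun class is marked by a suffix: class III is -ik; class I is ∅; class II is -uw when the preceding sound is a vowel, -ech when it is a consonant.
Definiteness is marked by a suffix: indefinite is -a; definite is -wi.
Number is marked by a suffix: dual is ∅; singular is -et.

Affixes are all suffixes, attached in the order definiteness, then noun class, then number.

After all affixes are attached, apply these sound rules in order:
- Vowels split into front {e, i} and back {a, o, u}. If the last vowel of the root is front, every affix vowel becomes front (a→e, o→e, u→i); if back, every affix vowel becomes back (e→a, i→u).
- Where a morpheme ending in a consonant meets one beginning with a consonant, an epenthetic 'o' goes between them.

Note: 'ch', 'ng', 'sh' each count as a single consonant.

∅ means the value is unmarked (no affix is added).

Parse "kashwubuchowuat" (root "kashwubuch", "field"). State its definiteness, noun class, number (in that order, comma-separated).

definite, class I, singular

Segment: kashwubuch-wi-et.
definiteness: -wi → definite.
noun class: ∅ → class I.
number: -et → singular.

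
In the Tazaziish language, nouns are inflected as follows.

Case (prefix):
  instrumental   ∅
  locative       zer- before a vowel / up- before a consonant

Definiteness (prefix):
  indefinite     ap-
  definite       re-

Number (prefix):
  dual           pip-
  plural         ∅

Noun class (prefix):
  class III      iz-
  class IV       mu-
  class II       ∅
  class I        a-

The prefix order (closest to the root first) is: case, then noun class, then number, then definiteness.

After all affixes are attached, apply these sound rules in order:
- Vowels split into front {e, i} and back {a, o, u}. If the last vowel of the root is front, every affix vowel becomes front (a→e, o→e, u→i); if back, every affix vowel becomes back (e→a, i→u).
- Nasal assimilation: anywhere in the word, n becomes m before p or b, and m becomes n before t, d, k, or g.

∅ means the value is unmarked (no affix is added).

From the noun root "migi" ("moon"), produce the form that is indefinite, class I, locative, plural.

Attach case locative up- (before consonant 'm') → upmigi.
Attach noun class class I a- → aupmigi.
number = plural: zero marking, form stays aupmigi.
Attach definiteness indefinite ap- → apaupmigi.
Apply vowel harmony: apaupmigi → epeipmigi.
Nasal assimilation: no change.

epeipmigi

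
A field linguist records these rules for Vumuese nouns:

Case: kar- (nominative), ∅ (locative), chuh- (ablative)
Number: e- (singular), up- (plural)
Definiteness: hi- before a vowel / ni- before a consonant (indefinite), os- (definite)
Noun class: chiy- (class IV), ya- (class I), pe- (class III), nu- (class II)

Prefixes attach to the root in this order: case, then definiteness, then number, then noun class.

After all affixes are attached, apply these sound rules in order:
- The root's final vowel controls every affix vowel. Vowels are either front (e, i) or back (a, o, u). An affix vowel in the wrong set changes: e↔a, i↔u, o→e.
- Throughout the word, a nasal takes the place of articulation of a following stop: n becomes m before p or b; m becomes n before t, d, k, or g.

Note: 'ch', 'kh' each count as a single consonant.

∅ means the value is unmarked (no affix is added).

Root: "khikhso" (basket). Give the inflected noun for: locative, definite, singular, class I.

yaaoskhikhso

case = locative: zero marking, form stays khikhso.
Attach definiteness definite os- → oskhikhso.
Attach number singular e- → eoskhikhso.
Attach noun class class I ya- → yaeoskhikhso.
Apply vowel harmony: yaeoskhikhso → yaaoskhikhso.
Nasal assimilation: no change.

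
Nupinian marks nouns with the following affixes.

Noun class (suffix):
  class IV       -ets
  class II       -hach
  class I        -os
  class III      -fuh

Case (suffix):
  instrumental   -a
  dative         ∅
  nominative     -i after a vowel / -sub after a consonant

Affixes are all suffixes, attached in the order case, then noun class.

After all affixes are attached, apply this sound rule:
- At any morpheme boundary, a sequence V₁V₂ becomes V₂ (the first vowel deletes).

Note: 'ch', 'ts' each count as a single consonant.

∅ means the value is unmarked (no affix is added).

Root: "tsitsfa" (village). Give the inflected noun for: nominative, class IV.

tsitsfets

Attach case nominative -i (after vowel 'a') → tsitsfai.
Attach noun class class IV -ets → tsitsfaiets.
Apply vowel deletion: tsitsfaiets → tsitsfets.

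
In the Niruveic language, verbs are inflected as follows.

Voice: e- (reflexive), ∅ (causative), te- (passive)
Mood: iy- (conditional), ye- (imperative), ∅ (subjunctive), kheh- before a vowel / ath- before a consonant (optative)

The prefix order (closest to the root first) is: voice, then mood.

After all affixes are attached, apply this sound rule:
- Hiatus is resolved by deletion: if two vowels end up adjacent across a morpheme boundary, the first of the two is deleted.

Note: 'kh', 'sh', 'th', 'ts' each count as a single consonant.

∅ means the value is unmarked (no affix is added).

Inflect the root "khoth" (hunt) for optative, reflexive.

khehekhoth

Attach voice reflexive e- → ekhoth.
Attach mood optative kheh- (before vowel 'e') → khehekhoth.
Vowel deletion: no change.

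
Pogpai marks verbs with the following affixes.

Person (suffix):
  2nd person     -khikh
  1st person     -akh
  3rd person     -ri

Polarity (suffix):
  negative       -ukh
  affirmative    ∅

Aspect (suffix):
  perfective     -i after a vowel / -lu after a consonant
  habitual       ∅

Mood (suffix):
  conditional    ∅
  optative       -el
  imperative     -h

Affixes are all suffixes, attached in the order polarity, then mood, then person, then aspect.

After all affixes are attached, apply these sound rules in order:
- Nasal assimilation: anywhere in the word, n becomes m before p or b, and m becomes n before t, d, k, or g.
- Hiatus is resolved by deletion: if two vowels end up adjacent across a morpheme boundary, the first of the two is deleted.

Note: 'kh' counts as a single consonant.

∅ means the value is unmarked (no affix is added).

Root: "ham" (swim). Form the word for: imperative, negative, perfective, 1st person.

hamukhhakhlu

Attach polarity negative -ukh → hamukh.
Attach mood imperative -h → hamukhh.
Attach person 1st person -akh → hamukhhakh.
Attach aspect perfective -lu (after consonant 'kh') → hamukhhakhlu.
Nasal assimilation: no change.
Vowel deletion: no change.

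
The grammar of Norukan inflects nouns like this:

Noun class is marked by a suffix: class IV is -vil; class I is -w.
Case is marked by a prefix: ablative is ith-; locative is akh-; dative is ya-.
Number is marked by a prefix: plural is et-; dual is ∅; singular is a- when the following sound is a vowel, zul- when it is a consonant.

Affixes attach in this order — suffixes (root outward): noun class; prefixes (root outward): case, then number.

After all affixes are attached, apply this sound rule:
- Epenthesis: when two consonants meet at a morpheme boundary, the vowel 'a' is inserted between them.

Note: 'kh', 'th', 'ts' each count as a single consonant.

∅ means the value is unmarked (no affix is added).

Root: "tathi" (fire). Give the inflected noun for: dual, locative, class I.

akhatathiw

Attach case locative akh- → akhtathi.
Attach noun class class I -w → akhtathiw.
number = dual: zero marking, form stays akhtathiw.
Apply epenthesis: akhtathiw → akhatathiw.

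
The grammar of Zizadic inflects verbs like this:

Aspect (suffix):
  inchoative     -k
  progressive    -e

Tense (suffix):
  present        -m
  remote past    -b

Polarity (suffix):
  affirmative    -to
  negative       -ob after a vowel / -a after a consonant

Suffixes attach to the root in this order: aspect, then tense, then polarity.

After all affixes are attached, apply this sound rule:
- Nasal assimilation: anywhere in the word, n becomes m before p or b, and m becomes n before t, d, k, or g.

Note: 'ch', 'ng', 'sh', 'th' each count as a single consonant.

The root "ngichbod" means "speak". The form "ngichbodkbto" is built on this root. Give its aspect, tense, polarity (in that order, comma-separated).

Segment: ngichbod-k-b-to.
aspect: -k → inchoative.
tense: -b → remote past.
polarity: -to → affirmative.

inchoative, remote past, affirmative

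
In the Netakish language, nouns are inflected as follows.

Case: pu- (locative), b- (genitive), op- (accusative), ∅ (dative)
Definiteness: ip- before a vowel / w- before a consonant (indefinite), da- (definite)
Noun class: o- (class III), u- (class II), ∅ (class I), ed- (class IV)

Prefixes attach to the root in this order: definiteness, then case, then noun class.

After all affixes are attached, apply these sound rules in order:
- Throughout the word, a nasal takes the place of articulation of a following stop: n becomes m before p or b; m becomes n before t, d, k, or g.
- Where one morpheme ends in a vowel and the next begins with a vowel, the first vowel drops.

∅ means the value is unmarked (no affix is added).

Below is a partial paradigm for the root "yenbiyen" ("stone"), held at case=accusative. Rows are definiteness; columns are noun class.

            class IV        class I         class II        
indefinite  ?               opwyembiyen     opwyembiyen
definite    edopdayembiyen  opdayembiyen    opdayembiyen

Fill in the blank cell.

Attach definiteness indefinite w- (before consonant 'y') → wyenbiyen.
Attach case accusative op- → opwyenbiyen.
Attach noun class class IV ed- → edopwyenbiyen.
Apply nasal assimilation: edopwyenbiyen → edopwyembiyen.
Vowel deletion: no change.

edopwyembiyen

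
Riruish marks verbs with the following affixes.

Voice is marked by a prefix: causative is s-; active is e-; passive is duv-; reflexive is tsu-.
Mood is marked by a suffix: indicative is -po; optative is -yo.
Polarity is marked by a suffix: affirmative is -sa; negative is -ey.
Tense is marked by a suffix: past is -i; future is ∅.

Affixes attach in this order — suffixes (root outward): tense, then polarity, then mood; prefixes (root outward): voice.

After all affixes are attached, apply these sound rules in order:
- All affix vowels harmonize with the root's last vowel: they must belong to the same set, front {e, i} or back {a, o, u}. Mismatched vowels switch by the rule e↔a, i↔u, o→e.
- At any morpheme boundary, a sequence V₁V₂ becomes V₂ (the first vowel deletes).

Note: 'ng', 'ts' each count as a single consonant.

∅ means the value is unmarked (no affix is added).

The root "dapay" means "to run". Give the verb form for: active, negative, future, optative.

Attach voice active e- → edapay.
tense = future: zero marking, form stays edapay.
Attach polarity negative -ey → edapayey.
Attach mood optative -yo → edapayeyyo.
Apply vowel harmony: edapayeyyo → adapayayyo.
Vowel deletion: no change.

adapayayyo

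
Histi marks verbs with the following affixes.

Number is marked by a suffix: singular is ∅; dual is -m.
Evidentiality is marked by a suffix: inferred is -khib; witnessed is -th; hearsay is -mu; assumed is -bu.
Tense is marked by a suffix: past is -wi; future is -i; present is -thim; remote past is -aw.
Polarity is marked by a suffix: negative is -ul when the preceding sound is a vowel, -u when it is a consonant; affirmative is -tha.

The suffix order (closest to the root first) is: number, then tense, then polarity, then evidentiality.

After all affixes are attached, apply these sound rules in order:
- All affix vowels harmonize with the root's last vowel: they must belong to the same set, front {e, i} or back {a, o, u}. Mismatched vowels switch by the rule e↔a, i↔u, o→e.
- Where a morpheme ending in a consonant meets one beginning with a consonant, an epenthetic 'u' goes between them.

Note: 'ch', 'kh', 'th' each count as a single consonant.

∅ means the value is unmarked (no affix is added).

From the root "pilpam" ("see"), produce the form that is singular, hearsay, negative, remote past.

pilpamawumu

number = singular: zero marking, form stays pilpam.
Attach tense remote past -aw → pilpamaw.
Attach polarity negative -u (after consonant 'w') → pilpamawu.
Attach evidentiality hearsay -mu → pilpamawumu.
Vowel harmony: no change.
Epenthesis: no change.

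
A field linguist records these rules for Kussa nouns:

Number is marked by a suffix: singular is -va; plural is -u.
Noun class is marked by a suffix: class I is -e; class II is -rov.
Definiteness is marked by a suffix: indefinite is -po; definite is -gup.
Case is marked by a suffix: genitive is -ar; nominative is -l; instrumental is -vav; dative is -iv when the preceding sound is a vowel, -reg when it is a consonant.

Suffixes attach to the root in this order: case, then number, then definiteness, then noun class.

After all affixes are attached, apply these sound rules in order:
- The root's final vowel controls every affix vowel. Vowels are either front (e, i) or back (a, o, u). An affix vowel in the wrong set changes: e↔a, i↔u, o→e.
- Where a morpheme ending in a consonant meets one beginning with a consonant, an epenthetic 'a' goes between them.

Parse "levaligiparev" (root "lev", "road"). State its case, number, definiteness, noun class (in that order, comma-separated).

Segment: lev-l-u-gup-rov.
case: -l → nominative.
number: -u → plural.
definiteness: -gup → definite.
noun class: -rov → class II.

nominative, plural, definite, class II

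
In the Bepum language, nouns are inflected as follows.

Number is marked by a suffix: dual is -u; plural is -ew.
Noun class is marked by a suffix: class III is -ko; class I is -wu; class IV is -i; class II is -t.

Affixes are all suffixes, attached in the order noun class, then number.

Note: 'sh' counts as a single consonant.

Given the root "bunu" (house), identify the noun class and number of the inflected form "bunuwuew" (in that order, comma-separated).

class I, plural

Segment: bunu-wu-ew.
noun class: -wu → class I.
number: -ew → plural.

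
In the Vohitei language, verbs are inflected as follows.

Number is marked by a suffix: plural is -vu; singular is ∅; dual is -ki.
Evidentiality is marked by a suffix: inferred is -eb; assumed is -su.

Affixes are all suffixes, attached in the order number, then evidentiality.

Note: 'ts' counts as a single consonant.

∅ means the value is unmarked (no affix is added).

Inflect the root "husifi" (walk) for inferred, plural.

Attach number plural -vu → husifivu.
Attach evidentiality inferred -eb → husifivueb.

husifivueb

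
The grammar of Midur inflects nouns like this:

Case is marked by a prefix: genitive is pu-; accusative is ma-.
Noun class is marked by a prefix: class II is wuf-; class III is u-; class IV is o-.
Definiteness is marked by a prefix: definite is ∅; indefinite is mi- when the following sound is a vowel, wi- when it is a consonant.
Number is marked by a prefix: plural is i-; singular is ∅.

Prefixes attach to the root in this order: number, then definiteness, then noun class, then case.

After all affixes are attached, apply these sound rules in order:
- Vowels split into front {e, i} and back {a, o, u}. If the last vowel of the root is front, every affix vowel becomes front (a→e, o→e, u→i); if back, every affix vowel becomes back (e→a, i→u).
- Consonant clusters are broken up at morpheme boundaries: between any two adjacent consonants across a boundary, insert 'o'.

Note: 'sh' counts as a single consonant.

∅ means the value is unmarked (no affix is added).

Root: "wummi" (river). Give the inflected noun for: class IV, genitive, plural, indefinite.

piemiiwummi

Attach number plural i- → iwummi.
Attach definiteness indefinite mi- (before vowel 'i') → miiwummi.
Attach noun class class IV o- → omiiwummi.
Attach case genitive pu- → puomiiwummi.
Apply vowel harmony: puomiiwummi → piemiiwummi.
Epenthesis: no change.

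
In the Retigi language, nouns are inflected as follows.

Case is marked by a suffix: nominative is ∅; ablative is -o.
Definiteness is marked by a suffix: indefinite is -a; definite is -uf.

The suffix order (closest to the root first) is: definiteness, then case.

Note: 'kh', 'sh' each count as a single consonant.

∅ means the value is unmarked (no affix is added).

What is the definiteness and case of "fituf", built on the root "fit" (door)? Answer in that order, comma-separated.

Segment: fit-uf.
definiteness: -uf → definite.
case: ∅ → nominative.

definite, nominative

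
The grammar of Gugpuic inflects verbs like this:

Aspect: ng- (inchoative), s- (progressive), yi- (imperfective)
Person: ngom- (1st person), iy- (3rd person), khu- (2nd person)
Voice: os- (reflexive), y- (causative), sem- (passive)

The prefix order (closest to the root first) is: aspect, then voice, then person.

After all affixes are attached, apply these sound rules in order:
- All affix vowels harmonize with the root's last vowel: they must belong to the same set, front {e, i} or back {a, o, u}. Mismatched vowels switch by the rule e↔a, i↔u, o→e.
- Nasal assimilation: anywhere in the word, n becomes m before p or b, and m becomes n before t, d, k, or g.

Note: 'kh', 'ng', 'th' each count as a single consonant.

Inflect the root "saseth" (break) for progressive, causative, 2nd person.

Attach aspect progressive s- → ssaseth.
Attach voice causative y- → yssaseth.
Attach person 2nd person khu- → khuyssaseth.
Apply vowel harmony: khuyssaseth → khiyssaseth.
Nasal assimilation: no change.

khiyssaseth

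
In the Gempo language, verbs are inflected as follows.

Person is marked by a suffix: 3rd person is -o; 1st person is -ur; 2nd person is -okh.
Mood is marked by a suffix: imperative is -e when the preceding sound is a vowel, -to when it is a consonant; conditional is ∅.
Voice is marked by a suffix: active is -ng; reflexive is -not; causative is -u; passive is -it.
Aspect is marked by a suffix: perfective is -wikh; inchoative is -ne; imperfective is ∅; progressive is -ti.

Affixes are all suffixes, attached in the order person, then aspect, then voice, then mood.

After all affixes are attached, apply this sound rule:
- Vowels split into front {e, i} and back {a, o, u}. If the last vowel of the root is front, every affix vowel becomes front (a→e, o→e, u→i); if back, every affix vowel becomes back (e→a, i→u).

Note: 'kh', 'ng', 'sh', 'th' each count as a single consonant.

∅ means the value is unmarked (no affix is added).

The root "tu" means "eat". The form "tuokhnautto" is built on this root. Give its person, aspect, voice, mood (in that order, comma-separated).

2nd person, inchoative, passive, imperative

Segment: tu-okh-ne-it-to.
person: -okh → 2nd person.
aspect: -ne → inchoative.
voice: -it → passive.
mood: -e/to → imperative.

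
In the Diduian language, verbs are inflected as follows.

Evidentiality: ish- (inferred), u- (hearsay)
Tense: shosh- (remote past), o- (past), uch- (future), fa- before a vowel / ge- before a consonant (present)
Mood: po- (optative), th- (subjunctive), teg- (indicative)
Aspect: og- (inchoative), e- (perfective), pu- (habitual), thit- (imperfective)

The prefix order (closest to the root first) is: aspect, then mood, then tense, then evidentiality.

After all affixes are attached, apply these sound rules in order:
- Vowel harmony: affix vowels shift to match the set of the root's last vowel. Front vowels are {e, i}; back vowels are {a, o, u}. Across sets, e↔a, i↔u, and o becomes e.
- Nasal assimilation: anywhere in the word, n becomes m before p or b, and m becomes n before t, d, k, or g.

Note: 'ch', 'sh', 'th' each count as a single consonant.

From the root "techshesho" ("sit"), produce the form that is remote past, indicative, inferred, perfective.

ushshoshtagatechshesho

Attach aspect perfective e- → etechshesho.
Attach mood indicative teg- → tegetechshesho.
Attach tense remote past shosh- → shoshtegetechshesho.
Attach evidentiality inferred ish- → ishshoshtegetechshesho.
Apply vowel harmony: ishshoshtegetechshesho → ushshoshtagatechshesho.
Nasal assimilation: no change.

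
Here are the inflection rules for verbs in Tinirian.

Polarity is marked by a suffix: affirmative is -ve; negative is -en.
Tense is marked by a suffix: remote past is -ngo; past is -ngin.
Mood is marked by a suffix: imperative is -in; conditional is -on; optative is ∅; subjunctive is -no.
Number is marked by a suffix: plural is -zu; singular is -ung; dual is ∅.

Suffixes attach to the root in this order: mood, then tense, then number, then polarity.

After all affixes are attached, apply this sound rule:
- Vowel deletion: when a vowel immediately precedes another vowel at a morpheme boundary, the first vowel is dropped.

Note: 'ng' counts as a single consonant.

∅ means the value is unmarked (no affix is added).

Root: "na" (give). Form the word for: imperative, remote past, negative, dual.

Attach mood imperative -in → nain.
Attach tense remote past -ngo → nainngo.
number = dual: zero marking, form stays nainngo.
Attach polarity negative -en → nainngoen.
Apply vowel deletion: nainngoen → ninngen.

ninngen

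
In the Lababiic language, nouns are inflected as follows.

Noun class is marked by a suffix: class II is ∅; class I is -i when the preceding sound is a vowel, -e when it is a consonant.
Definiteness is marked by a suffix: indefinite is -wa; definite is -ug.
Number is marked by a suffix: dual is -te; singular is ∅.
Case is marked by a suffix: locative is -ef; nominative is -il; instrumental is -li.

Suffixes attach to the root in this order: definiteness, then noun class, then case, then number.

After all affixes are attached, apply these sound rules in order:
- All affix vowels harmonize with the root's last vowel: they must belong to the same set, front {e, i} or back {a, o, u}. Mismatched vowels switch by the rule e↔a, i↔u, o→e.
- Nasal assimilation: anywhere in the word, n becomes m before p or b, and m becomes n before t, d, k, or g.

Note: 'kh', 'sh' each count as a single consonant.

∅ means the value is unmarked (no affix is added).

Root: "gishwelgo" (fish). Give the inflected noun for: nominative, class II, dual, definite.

gishwelgougulta

Attach definiteness definite -ug → gishwelgoug.
noun class = class II: zero marking, form stays gishwelgoug.
Attach case nominative -il → gishwelgougil.
Attach number dual -te → gishwelgougilte.
Apply vowel harmony: gishwelgougilte → gishwelgougulta.
Nasal assimilation: no change.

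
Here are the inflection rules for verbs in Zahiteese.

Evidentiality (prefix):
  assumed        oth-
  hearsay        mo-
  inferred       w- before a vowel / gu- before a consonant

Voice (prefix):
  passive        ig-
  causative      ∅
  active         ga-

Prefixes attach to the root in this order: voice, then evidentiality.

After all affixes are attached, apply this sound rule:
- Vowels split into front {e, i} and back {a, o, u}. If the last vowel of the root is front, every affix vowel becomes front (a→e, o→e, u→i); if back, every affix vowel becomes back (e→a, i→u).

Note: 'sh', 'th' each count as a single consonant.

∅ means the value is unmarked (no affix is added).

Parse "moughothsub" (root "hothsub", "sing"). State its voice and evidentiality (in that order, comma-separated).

passive, hearsay

Segment: mo-ig-hothsub.
voice: ig- → passive.
evidentiality: mo- → hearsay.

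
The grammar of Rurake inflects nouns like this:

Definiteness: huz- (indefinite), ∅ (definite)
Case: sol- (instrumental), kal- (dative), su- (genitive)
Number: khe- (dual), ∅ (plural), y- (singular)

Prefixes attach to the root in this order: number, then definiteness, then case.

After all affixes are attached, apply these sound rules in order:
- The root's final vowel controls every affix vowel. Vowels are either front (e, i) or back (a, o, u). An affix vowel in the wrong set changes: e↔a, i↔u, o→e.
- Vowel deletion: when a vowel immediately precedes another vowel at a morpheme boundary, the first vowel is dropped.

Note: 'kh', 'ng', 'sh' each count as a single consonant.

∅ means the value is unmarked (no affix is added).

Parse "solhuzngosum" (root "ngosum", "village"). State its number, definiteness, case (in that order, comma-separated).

Segment: sol-huz-ngosum.
number: ∅ → plural.
definiteness: huz- → indefinite.
case: sol- → instrumental.

plural, indefinite, instrumental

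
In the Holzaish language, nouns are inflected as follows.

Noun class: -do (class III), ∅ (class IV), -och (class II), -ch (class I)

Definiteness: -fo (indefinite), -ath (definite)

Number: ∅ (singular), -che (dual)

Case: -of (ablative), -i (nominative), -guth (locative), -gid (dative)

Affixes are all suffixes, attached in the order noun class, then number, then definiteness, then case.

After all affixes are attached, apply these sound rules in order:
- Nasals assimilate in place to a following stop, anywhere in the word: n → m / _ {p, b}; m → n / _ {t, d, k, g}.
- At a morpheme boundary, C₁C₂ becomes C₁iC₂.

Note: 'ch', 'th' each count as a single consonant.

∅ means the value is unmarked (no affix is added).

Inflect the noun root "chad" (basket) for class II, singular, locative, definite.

Attach noun class class II -och → chadoch.
number = singular: zero marking, form stays chadoch.
Attach definiteness definite -ath → chadochath.
Attach case locative -guth → chadochathguth.
Nasal assimilation: no change.
Apply epenthesis: chadochathguth → chadochathiguth.

chadochathiguth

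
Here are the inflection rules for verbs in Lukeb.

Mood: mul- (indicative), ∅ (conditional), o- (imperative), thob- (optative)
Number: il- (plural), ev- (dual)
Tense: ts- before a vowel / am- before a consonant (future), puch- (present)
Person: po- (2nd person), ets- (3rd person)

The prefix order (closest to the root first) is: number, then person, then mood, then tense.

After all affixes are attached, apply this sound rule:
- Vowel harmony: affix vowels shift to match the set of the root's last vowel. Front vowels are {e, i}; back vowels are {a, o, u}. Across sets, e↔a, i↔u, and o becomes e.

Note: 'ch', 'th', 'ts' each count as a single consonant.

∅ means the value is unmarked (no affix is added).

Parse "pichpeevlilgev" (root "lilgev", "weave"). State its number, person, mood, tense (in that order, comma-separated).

Segment: puch-po-ev-lilgev.
number: ev- → dual.
person: po- → 2nd person.
mood: ∅ → conditional.
tense: puch- → present.

dual, 2nd person, conditional, present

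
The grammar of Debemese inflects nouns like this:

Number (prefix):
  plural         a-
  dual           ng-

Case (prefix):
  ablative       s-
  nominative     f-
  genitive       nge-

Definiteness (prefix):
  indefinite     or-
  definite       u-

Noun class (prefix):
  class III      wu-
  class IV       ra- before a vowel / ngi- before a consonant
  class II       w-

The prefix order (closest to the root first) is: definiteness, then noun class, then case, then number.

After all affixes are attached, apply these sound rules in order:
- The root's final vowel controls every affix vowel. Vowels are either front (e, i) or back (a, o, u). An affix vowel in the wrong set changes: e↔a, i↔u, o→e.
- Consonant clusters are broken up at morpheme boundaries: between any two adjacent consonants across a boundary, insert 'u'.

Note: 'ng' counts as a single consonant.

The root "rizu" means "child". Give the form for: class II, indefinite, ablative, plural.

asuworurizu

Attach definiteness indefinite or- → orrizu.
Attach noun class class II w- → worrizu.
Attach case ablative s- → sworrizu.
Attach number plural a- → asworrizu.
Vowel harmony: no change.
Apply epenthesis: asworrizu → asuworurizu.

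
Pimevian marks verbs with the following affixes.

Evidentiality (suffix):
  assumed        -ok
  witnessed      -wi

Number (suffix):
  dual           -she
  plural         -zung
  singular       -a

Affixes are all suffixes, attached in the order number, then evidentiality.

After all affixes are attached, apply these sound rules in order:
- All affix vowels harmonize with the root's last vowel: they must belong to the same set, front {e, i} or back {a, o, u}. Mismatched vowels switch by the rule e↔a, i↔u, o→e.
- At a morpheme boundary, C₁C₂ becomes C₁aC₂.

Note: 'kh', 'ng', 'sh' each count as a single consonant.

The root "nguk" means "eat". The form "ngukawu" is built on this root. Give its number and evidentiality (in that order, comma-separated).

singular, witnessed

Segment: nguk-a-wi.
number: -a → singular.
evidentiality: -wi → witnessed.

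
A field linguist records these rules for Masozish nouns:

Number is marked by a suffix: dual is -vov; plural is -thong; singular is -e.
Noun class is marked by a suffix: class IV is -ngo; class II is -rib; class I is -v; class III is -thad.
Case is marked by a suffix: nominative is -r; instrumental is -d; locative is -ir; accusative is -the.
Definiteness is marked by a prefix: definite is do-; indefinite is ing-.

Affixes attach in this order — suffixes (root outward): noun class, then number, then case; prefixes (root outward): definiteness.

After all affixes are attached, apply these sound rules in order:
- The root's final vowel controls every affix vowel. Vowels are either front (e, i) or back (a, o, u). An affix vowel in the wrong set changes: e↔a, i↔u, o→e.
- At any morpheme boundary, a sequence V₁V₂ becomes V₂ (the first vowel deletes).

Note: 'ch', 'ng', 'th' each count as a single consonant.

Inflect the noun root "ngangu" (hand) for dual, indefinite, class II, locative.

Attach definiteness indefinite ing- → ingngangu.
Attach noun class class II -rib → ingngangurib.
Attach number dual -vov → ingnganguribvov.
Attach case locative -ir → ingnganguribvovir.
Apply vowel harmony: ingnganguribvovir → ungngangurubvovur.
Vowel deletion: no change.

ungngangurubvovur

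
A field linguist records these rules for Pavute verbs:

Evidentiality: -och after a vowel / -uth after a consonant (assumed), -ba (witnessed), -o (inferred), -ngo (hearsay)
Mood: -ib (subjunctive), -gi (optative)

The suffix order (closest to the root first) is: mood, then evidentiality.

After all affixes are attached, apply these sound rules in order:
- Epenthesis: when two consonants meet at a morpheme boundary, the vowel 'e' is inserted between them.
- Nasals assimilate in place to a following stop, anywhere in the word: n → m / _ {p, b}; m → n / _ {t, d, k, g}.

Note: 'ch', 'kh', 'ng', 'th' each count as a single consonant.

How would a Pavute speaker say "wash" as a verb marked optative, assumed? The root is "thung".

thungegioch

Attach mood optative -gi → thunggi.
Attach evidentiality assumed -och (after vowel 'i') → thunggioch.
Apply epenthesis: thunggioch → thungegioch.
Nasal assimilation: no change.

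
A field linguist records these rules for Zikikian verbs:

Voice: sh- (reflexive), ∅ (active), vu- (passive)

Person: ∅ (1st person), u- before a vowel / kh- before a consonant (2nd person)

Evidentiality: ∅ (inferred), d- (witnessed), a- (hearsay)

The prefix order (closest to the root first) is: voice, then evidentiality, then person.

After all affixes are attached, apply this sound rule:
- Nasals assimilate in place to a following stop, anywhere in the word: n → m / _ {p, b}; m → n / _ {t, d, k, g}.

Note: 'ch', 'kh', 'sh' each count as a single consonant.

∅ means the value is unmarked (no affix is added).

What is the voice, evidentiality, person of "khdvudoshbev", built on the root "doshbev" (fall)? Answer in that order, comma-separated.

passive, witnessed, 2nd person

Segment: kh-d-vu-doshbev.
voice: vu- → passive.
evidentiality: d- → witnessed.
person: u/kh- → 2nd person.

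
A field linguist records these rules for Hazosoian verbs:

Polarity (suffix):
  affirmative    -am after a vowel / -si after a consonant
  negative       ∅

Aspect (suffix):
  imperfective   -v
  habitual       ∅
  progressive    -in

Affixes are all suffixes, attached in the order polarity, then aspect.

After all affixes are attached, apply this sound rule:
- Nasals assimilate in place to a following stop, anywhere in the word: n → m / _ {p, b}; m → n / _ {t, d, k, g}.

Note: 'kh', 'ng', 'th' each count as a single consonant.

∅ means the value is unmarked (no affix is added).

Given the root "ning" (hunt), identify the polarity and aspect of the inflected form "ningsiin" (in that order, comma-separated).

Segment: ning-si-in.
polarity: -am/si → affirmative.
aspect: -in → progressive.

affirmative, progressive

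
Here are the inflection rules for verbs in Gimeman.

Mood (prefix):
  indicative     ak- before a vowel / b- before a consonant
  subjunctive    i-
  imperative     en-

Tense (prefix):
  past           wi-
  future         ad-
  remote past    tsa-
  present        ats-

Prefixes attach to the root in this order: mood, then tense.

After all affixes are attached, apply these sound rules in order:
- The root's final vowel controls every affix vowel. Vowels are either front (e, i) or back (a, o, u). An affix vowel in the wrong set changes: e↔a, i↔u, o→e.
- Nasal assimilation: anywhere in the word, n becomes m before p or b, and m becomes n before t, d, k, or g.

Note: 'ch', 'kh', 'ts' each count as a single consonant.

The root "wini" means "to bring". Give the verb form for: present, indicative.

etsbwini

Attach mood indicative b- (before consonant 'w') → bwini.
Attach tense present ats- → atsbwini.
Apply vowel harmony: atsbwini → etsbwini.
Nasal assimilation: no change.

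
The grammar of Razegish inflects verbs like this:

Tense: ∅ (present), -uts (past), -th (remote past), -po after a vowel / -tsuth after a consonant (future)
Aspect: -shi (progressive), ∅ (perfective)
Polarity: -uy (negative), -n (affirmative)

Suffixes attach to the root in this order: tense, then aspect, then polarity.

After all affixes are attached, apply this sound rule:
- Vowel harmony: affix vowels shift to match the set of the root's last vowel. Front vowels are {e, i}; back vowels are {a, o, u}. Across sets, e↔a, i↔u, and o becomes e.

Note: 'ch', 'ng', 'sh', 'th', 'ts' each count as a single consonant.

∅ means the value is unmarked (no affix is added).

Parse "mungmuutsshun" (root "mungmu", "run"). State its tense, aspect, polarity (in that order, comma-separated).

past, progressive, affirmative

Segment: mungmu-uts-shi-n.
tense: -uts → past.
aspect: -shi → progressive.
polarity: -n → affirmative.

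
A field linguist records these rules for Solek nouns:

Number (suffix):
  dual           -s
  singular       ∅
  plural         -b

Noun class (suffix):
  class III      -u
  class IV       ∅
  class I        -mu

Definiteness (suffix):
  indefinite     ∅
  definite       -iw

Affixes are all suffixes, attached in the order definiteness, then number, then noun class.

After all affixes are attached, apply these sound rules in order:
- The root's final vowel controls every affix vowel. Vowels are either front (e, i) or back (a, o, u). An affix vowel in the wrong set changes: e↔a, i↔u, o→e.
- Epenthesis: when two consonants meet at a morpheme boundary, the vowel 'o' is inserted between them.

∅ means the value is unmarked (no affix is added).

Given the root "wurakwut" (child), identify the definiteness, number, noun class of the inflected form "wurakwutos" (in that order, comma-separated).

indefinite, dual, class IV

Segment: wurakwut-s.
definiteness: ∅ → indefinite.
number: -s → dual.
noun class: ∅ → class IV.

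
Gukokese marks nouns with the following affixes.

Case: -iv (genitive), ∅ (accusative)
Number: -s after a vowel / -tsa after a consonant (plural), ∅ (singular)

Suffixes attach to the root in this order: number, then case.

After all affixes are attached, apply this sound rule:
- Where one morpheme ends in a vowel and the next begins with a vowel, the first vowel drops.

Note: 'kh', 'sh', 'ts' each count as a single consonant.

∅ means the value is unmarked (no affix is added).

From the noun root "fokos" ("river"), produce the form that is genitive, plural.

fokostsiv

Attach number plural -tsa (after consonant 's') → fokostsa.
Attach case genitive -iv → fokostsaiv.
Apply vowel deletion: fokostsaiv → fokostsiv.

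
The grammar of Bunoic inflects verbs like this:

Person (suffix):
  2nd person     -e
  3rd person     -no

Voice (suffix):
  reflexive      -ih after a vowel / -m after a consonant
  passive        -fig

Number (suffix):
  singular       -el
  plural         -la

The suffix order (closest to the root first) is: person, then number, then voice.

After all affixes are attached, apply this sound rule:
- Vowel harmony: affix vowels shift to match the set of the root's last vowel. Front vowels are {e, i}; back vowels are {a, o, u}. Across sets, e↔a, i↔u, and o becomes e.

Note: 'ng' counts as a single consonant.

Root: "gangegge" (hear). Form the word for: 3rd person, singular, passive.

Attach person 3rd person -no → gangeggeno.
Attach number singular -el → gangeggenoel.
Attach voice passive -fig → gangeggenoelfig.
Apply vowel harmony: gangeggenoelfig → gangeggeneelfig.

gangeggeneelfig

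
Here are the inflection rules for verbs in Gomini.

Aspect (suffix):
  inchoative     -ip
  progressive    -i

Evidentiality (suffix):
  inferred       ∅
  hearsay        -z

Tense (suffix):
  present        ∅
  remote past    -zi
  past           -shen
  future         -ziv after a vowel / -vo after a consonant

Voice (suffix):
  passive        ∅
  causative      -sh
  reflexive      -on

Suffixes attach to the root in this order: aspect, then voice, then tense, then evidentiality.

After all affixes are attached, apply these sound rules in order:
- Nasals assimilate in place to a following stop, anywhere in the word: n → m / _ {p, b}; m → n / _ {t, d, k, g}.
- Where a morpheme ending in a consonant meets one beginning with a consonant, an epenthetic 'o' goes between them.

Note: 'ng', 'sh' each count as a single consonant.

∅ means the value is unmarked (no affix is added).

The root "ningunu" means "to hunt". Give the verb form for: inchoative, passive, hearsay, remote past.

ningunuipoziz

Attach aspect inchoative -ip → ningunuip.
voice = passive: zero marking, form stays ningunuip.
Attach tense remote past -zi → ningunuipzi.
Attach evidentiality hearsay -z → ningunuipziz.
Nasal assimilation: no change.
Apply epenthesis: ningunuipziz → ningunuipoziz.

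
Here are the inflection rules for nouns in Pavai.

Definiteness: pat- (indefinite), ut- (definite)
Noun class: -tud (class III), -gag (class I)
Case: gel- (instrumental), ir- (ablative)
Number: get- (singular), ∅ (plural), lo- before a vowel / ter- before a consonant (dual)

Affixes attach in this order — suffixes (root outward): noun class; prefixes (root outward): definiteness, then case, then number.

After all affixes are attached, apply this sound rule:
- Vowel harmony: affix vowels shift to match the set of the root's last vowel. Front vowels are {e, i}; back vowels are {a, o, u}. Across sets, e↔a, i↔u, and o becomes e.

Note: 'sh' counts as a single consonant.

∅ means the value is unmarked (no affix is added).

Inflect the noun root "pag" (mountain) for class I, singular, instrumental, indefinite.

Attach definiteness indefinite pat- → patpag.
Attach case instrumental gel- → gelpatpag.
Attach noun class class I -gag → gelpatpaggag.
Attach number singular get- → getgelpatpaggag.
Apply vowel harmony: getgelpatpaggag → gatgalpatpaggag.

gatgalpatpaggag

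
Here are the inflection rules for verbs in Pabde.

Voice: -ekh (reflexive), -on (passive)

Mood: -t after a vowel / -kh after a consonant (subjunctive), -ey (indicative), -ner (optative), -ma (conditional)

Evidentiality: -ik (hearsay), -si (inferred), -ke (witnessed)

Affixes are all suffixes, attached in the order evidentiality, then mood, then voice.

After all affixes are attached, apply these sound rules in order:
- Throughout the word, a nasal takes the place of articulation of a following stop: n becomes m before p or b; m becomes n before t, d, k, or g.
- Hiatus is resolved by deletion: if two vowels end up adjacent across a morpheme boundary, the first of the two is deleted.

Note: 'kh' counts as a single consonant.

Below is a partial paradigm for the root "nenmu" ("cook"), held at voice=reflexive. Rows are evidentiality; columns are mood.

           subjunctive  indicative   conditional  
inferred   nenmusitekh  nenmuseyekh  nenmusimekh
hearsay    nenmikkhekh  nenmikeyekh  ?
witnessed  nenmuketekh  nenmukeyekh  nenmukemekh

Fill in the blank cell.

nenmikmekh

Attach evidentiality hearsay -ik → nenmuik.
Attach mood conditional -ma → nenmuikma.
Attach voice reflexive -ekh → nenmuikmaekh.
Nasal assimilation: no change.
Apply vowel deletion: nenmuikmaekh → nenmikmekh.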